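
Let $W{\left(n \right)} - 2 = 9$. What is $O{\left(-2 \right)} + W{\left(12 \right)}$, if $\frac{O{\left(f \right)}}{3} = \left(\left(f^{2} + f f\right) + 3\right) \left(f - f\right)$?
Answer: $11$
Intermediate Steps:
$O{\left(f \right)} = 0$ ($O{\left(f \right)} = 3 \left(\left(f^{2} + f f\right) + 3\right) \left(f - f\right) = 3 \left(\left(f^{2} + f^{2}\right) + 3\right) 0 = 3 \left(2 f^{2} + 3\right) 0 = 3 \left(3 + 2 f^{2}\right) 0 = 3 \cdot 0 = 0$)
$W{\left(n \right)} = 11$ ($W{\left(n \right)} = 2 + 9 = 11$)
$O{\left(-2 \right)} + W{\left(12 \right)} = 0 + 11 = 11$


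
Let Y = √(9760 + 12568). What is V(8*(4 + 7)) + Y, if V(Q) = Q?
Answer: 88 + 2*√5582 ≈ 237.43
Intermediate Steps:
Y = 2*√5582 (Y = √22328 = 2*√5582 ≈ 149.43)
V(8*(4 + 7)) + Y = 8*(4 + 7) + 2*√5582 = 8*11 + 2*√5582 = 88 + 2*√5582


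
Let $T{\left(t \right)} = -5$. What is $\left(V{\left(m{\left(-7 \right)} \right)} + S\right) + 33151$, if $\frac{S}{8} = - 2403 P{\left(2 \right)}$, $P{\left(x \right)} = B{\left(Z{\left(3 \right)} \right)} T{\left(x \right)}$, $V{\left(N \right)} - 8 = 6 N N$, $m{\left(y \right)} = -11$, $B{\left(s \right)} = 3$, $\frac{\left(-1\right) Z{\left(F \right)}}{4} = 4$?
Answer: $322245$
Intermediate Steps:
$Z{\left(F \right)} = -16$ ($Z{\left(F \right)} = \left(-4\right) 4 = -16$)
$V{\left(N \right)} = 8 + 6 N^{2}$ ($V{\left(N \right)} = 8 + 6 N N = 8 + 6 N^{2}$)
$P{\left(x \right)} = -15$ ($P{\left(x \right)} = 3 \left(-5\right) = -15$)
$S = 288360$ ($S = 8 \left(\left(-2403\right) \left(-15\right)\right) = 8 \cdot 36045 = 288360$)
$\left(V{\left(m{\left(-7 \right)} \right)} + S\right) + 33151 = \left(\left(8 + 6 \left(-11\right)^{2}\right) + 288360\right) + 33151 = \left(\left(8 + 6 \cdot 121\right) + 288360\right) + 33151 = \left(\left(8 + 726\right) + 288360\right) + 33151 = \left(734 + 288360\right) + 33151 = 289094 + 33151 = 322245$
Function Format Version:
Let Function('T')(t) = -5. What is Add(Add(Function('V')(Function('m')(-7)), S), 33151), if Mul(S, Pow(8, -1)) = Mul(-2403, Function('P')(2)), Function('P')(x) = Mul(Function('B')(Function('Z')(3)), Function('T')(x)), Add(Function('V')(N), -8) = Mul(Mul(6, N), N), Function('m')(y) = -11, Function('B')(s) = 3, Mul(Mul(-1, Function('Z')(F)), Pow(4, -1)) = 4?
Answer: 322245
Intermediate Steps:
Function('Z')(F) = -16 (Function('Z')(F) = Mul(-4, 4) = -16)
Function('V')(N) = Add(8, Mul(6, Pow(N, 2))) (Function('V')(N) = Add(8, Mul(Mul(6, N), N)) = Add(8, Mul(6, Pow(N, 2))))
Function('P')(x) = -15 (Function('P')(x) = Mul(3, -5) = -15)
S = 288360 (S = Mul(8, Mul(-2403, -15)) = Mul(8, 36045) = 288360)
Add(Add(Function('V')(Function('m')(-7)), S), 33151) = Add(Add(Add(8, Mul(6, Pow(-11, 2))), 288360), 33151) = Add(Add(Add(8, Mul(6, 121)), 288360), 33151) = Add(Add(Add(8, 726), 288360), 33151) = Add(Add(734, 288360), 33151) = Add(289094, 33151) = 322245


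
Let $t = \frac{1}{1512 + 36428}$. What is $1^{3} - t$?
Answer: $\frac{37939}{37940} \approx 0.99997$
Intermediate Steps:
$t = \frac{1}{37940} \approx 2.6357 \cdot 10^{-5}$
$1^{3} - t = 1^{3} - \frac{1}{37940} = 1 - \frac{1}{37940} = \frac{37939}{37940}$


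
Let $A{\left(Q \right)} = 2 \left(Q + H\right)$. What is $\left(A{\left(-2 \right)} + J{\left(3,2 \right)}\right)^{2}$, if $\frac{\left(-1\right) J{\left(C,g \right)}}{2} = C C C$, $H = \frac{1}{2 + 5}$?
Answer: $\frac{163216}{49} \approx 3330.9$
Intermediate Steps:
$H = \frac{1}{7} \approx 0.14286$
$J{\left(C,g \right)} = - 2 C^{3}$ ($J{\left(C,g \right)} = - 2 C C C = - 2 C^{2} C = - 2 C^{3}$)
$A{\left(Q \right)} = \frac{2}{7} + 2 Q$ ($A{\left(Q \right)} = 2 \left(Q + \frac{1}{7}\right) = 2 \left(\frac{1}{7} + Q\right) = \frac{2}{7} + 2 Q$)
$\left(A{\left(-2 \right)} + J{\left(3,2 \right)}\right)^{2} = \left(\left(\frac{2}{7} + 2 \left(-2\right)\right) - 2 \cdot 3^{3}\right)^{2} = \left(\left(\frac{2}{7} - 4\right) - 54\right)^{2} = \left(- \frac{26}{7} - 54\right)^{2} = \left(- \frac{404}{7}\right)^{2} = \frac{163216}{49}$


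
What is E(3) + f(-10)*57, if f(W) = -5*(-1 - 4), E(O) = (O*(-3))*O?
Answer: 1398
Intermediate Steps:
E(O) = -3*O² (E(O) = (-3*O)*O = -3*O²)
f(W) = 25 (f(W) = -5*(-5) = 25)
E(3) + f(-10)*57 = -3*3² + 25*57 = -3*9 + 1425 = -27 + 1425 = 1398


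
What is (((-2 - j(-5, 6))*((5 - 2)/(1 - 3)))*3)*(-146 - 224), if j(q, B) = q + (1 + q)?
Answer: 11655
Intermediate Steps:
j(q, B) = 1 + 2*q
(((-2 - j(-5, 6))*((5 - 2)/(1 - 3)))*3)*(-146 - 224) = (((-2 - (1 + 2*(-5)))*((5 - 2)/(1 - 3)))*3)*(-146 - 224) = (((-2 - (1 - 10))*(3/(-2)))*3)*(-370) = (((-2 - 1*(-9))*(3*(-½)))*3)*(-370) = (((-2 + 9)*(-3/2))*3)*(-370) = ((7*(-3/2))*3)*(-370) = -21/2*3*(-370) = -63/2*(-370) = 11655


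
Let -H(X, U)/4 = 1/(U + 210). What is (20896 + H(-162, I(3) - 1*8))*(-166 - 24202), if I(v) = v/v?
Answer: -103366229312/203 ≈ -5.0919e+8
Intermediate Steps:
I(v) = 1
H(X, U) = -4/(210 + U) (H(X, U) = -4/(U + 210) = -4/(210 + U))
(20896 + H(-162, I(3) - 1*8))*(-166 - 24202) = (20896 - 4/(210 + (1 - 1*8)))*(-166 - 24202) = (20896 - 4/(210 + (1 - 8)))*(-24368) = (20896 - 4/(210 - 7))*(-24368) = (20896 - 4/203)*(-24368) = (4241884/203)*(-24368) = -103366229312/203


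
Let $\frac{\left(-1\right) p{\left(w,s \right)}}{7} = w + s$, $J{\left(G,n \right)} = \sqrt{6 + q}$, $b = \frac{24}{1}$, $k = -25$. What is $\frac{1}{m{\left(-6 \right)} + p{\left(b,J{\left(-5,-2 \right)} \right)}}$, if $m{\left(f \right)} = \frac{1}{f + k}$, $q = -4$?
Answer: $- \frac{161479}{27039503} + \frac{6727 \sqrt{2}}{27039503} \approx -0.0056201$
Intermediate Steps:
$b = 24$ ($b = 24 \cdot 1 = 24$)
$J{\left(G,n \right)} = \sqrt{2}$ ($J{\left(G,n \right)} = \sqrt{6 - 4} = \sqrt{2}$)
$m{\left(f \right)} = \frac{1}{-25 + f}$ ($m{\left(f \right)} = \frac{1}{f - 25} = \frac{1}{-25 + f}$)
$p{\left(w,s \right)} = - 7 s - 7 w$ ($p{\left(w,s \right)} = - 7 \left(w + s\right) = - 7 \left(s + w\right) = - 7 s - 7 w$)
$\frac{1}{m{\left(-6 \right)} + p{\left(b,J{\left(-5,-2 \right)} \right)}} = \frac{1}{\frac{1}{-25 - 6} - \left(168 + 7 \sqrt{2}\right)} = \frac{1}{\frac{1}{-31} - \left(168 + 7 \sqrt{2}\right)} = \frac{1}{- \frac{1}{31} - \left(168 + 7 \sqrt{2}\right)} = \frac{1}{- \frac{5209}{31} - 7 \sqrt{2}}$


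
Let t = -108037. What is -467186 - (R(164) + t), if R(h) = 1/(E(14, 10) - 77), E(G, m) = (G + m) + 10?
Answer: -15443406/43 ≈ -3.5915e+5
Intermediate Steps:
E(G, m) = 10 + G + m
R(h) = -1/43 (R(h) = 1/((10 + 14 + 10) - 77) = 1/(34 - 77) = 1/(-43) = -1/43)
-467186 - (R(164) + t) = -467186 - (-1/43 - 108037) = -467186 - 1*(-4645592/43) = -467186 + 4645592/43 = -15443406/43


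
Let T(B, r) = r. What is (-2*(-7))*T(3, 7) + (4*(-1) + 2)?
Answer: 96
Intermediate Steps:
(-2*(-7))*T(3, 7) + (4*(-1) + 2) = -2*(-7)*7 + (4*(-1) + 2) = 14*7 + (-4 + 2) = 98 - 2 = 96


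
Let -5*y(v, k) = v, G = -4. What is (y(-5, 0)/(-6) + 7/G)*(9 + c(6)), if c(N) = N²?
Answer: -345/4 ≈ -86.250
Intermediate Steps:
y(v, k) = -v/5
(y(-5, 0)/(-6) + 7/G)*(9 + c(6)) = (-⅕*(-5)/(-6) + 7/(-4))*(9 + 6²) = (1*(-⅙) + 7*(-¼))*(9 + 36) = (-⅙ - 7/4)*45 = -23/12*45 = -345/4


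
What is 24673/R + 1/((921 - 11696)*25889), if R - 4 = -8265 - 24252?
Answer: -6882631457688/9069630589175 ≈ -0.75887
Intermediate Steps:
R = -32513 (R = 4 + (-8265 - 24252) = 4 - 32517 = -32513)
24673/R + 1/((921 - 11696)*25889) = 24673/(-32513) + 1/((921 - 11696)*25889) = 24673*(-1/32513) + (1/25889)/(-10775) = -24673/32513 - 1/10775*1/25889 = -24673/32513 - 1/278953975 = -6882631457688/9069630589175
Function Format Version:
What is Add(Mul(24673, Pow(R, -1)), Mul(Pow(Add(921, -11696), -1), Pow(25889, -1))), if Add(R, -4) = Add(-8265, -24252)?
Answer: Rational(-6882631457688, 9069630589175) ≈ -0.75887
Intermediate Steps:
R = -32513 (R = Add(4, Add(-8265, -24252)) = Add(4, -32517) = -32513)
Add(Mul(24673, Pow(R, -1)), Mul(Pow(Add(921, -11696), -1), Pow(25889, -1))) = Add(Mul(24673, Pow(-32513, -1)), Mul(Pow(Add(921, -11696), -1), Pow(25889, -1))) = Add(Mul(24673, Rational(-1, 32513)), Mul(Pow(-10775, -1), Rational(1, 25889))) = Add(Rational(-24673, 32513), Mul(Rational(-1, 10775), Rational(1, 25889))) = Add(Rational(-24673, 32513), Rational(-1, 278953975)) = Rational(-6882631457688, 9069630589175)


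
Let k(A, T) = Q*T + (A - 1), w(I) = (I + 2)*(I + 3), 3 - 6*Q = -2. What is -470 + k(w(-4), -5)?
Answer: -2839/6 ≈ -473.17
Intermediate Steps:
Q = ⅚ (Q = ½ - ⅙*(-2) = ½ + ⅓ = ⅚ ≈ 0.83333)
w(I) = (2 + I)*(3 + I)
k(A, T) = -1 + A + 5*T/6 (k(A, T) = 5*T/6 + (A - 1) = 5*T/6 + (-1 + A) = -1 + A + 5*T/6)
-470 + k(w(-4), -5) = -470 + (-1 + (6 + (-4)² + 5*(-4)) + (⅚)*(-5)) = -470 + (-1 + (6 + 16 - 20) - 25/6) = -470 + (-1 + 2 - 25/6) = -470 - 19/6 = -2839/6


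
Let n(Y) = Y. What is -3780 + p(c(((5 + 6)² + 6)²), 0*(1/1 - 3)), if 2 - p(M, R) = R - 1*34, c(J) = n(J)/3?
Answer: -3744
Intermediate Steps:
c(J) = J/3
p(M, R) = 36 - R (p(M, R) = 2 - (R - 1*34) = 2 - (R - 34) = 2 - (-34 + R) = 2 + (34 - R) = 36 - R)
-3780 + p(c(((5 + 6)² + 6)²), 0*(1/1 - 3)) = -3780 + (36 - 0*(1/1 - 3)) = -3780 + (36 - 0*(1*1 - 3)) = -3780 + (36 - 0*(1 - 3)) = -3780 + (36 - 0*(-2)) = -3780 + (36 - 1*0) = -3780 + (36 + 0) = -3780 + 36 = -3744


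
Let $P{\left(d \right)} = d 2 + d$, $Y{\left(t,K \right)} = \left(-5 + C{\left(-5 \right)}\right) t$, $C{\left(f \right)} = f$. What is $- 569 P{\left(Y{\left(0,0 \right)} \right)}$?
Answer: $0$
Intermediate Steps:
$Y{\left(t,K \right)} = - 10 t$ ($Y{\left(t,K \right)} = \left(-5 - 5\right) t = - 10 t$)
$P{\left(d \right)} = 3 d$ ($P{\left(d \right)} = 2 d + d = 3 d$)
$- 569 P{\left(Y{\left(0,0 \right)} \right)} = - 569 \cdot 3 \left(\left(-10\right) 0\right) = - 569 \cdot 3 \cdot 0 = \left(-569\right) 0 = 0$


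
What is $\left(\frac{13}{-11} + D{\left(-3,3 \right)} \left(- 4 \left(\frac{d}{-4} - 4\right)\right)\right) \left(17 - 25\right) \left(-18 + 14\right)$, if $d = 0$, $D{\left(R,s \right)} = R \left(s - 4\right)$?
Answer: $\frac{16480}{11} \approx 1498.2$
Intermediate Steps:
$D{\left(R,s \right)} = R \left(-4 + s\right)$
$\left(\frac{13}{-11} + D{\left(-3,3 \right)} \left(- 4 \left(\frac{d}{-4} - 4\right)\right)\right) \left(17 - 25\right) \left(-18 + 14\right) = \left(\frac{13}{-11} + - 3 \left(-4 + 3\right) \left(- 4 \left(\frac{0}{-4} - 4\right)\right)\right) \left(17 - 25\right) \left(-18 + 14\right) = \left(13 \left(- \frac{1}{11}\right) + \left(-3\right) \left(-1\right) \left(- 4 \left(0 \left(- \frac{1}{4}\right) - 4\right)\right)\right) \left(\left(-8\right) \left(-4\right)\right) = \left(- \frac{13}{11} + 3 \left(- 4 \left(0 - 4\right)\right)\right) 32 = \left(- \frac{13}{11} + 3 \left(\left(-4\right) \left(-4\right)\right)\right) 32 = \left(- \frac{13}{11} + 3 \cdot 16\right) 32 = \left(- \frac{13}{11} + 48\right) 32 = \frac{515}{11} \cdot 32 = \frac{16480}{11}$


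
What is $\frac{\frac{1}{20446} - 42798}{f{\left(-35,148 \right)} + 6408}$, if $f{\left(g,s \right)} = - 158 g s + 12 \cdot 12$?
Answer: $- \frac{6890141}{132817216} \approx -0.051877$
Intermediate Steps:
$f{\left(g,s \right)} = 144 - 158 g s$ ($f{\left(g,s \right)} = - 158 g s + 144 = 144 - 158 g s$)
$\frac{\frac{1}{20446} - 42798}{f{\left(-35,148 \right)} + 6408} = \frac{\frac{1}{20446} - 42798}{\left(144 - \left(-5530\right) 148\right) + 6408} = \frac{\frac{1}{20446} - 42798}{\left(144 + 818440\right) + 6408} = - \frac{875047907}{20446 \left(818584 + 6408\right)} = - \frac{875047907}{20446 \cdot 824992} = \left(- \frac{875047907}{20446}\right) \frac{1}{824992} = - \frac{6890141}{132817216}$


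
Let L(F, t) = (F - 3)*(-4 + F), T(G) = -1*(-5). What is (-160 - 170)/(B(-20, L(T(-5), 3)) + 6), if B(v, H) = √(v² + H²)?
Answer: 495/92 - 165*√101/92 ≈ -12.644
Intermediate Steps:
T(G) = 5
L(F, t) = (-4 + F)*(-3 + F) (L(F, t) = (-3 + F)*(-4 + F) = (-4 + F)*(-3 + F))
B(v, H) = √(H² + v²)
(-160 - 170)/(B(-20, L(T(-5), 3)) + 6) = (-160 - 170)/(√((12 + 5² - 7*5)² + (-20)²) + 6) = -330/(√((12 + 25 - 35)² + 400) + 6) = -330/(√(2² + 400) + 6) = -330/(√(4 + 400) + 6) = -330/(√404 + 6) = -330/(2*√101 + 6) = -330/(6 + 2*√101)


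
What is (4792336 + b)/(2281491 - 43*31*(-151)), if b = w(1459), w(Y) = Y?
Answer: 4793795/2482774 ≈ 1.9308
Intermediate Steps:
b = 1459
(4792336 + b)/(2281491 - 43*31*(-151)) = (4792336 + 1459)/(2281491 - 43*31*(-151)) = 4793795/(2281491 - 1333*(-151)) = 4793795/(2281491 + 201283) = 4793795/2482774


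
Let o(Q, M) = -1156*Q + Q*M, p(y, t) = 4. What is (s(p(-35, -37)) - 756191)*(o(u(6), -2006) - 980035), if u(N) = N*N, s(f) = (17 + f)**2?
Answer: 826689985250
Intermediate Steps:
u(N) = N**2
o(Q, M) = -1156*Q + M*Q
(s(p(-35, -37)) - 756191)*(o(u(6), -2006) - 980035) = ((17 + 4)**2 - 756191)*(6**2*(-1156 - 2006) - 980035) = (21**2 - 756191)*(36*(-3162) - 980035) = (441 - 756191)*(-113832 - 980035) = -755750*(-1093867) = 826689985250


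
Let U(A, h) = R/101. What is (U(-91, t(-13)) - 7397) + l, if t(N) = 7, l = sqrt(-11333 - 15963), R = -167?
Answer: -747264/101 + 4*I*sqrt(1706) ≈ -7398.7 + 165.22*I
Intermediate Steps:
l = 4*I*sqrt(1706) (l = sqrt(-27296) = 4*I*sqrt(1706) ≈ 165.22*I)
U(A, h) = -167/101
(U(-91, t(-13)) - 7397) + l = (-167/101 - 7397) + 4*I*sqrt(1706) = -747264/101 + 4*I*sqrt(1706)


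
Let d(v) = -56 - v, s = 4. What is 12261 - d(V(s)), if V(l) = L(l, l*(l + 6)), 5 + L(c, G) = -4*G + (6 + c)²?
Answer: 12252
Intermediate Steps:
L(c, G) = -5 + (6 + c)² - 4*G (L(c, G) = -5 + (-4*G + (6 + c)²) = -5 + ((6 + c)² - 4*G) = -5 + (6 + c)² - 4*G)
V(l) = -5 + (6 + l)² - 4*l*(6 + l) (V(l) = -5 + (6 + l)² - 4*l*(l + 6) = -5 + (6 + l)² - 4*l*(6 + l))
12261 - d(V(s)) = 12261 - (-56 - (31 - 12*4 - 3*4²)) = 12261 - (-56 - (31 - 48 - 3*16)) = 12261 - (-56 - (31 - 48 - 48)) = 12261 - (-56 - 1*(-65)) = 12261 - (-56 + 65) = 12261 - 1*9 = 12261 - 9 = 12252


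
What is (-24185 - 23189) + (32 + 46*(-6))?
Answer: -47618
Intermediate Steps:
(-24185 - 23189) + (32 + 46*(-6)) = -47374 + (32 - 276) = -47374 - 244 = -47618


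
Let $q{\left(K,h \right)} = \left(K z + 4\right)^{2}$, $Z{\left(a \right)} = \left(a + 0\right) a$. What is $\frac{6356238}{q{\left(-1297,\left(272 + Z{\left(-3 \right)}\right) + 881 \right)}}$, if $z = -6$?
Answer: $\frac{3178119}{30310898} \approx 0.10485$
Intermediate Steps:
$Z{\left(a \right)} = a^{2}$ ($Z{\left(a \right)} = a a = a^{2}$)
$q{\left(K,h \right)} = \left(4 - 6 K\right)^{2}$ ($q{\left(K,h \right)} = \left(K \left(-6\right) + 4\right)^{2} = \left(- 6 K + 4\right)^{2} = \left(4 - 6 K\right)^{2}$)
$\frac{6356238}{q{\left(-1297,\left(272 + Z{\left(-3 \right)}\right) + 881 \right)}} = \frac{6356238}{4 \left(2 - -3891\right)^{2}} = \frac{6356238}{4 \left(2 + 3891\right)^{2}} = \frac{6356238}{4 \cdot 3893^{2}} = \frac{6356238}{4 \cdot 15155449} = \frac{6356238}{60621796} = 6356238 \cdot \frac{1}{60621796} = \frac{3178119}{30310898}$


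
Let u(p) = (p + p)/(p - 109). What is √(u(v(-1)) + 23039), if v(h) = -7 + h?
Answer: √35042527/39 ≈ 151.79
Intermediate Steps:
u(p) = 2*p/(-109 + p) (u(p) = (2*p)/(-109 + p) = 2*p/(-109 + p))
√(u(v(-1)) + 23039) = √(2*(-7 - 1)/(-109 + (-7 - 1)) + 23039) = √(2*(-8)/(-109 - 8) + 23039) = √(2*(-8)/(-117) + 23039) = √(2*(-8)*(-1/117) + 23039) = √(16/117 + 23039) = √(2695579/117) = √35042527/39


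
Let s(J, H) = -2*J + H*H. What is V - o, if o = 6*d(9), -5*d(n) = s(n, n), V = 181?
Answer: 1283/5 ≈ 256.60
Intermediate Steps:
s(J, H) = H² - 2*J (s(J, H) = -2*J + H² = H² - 2*J)
d(n) = -n²/5 + 2*n/5 (d(n) = -(n² - 2*n)/5 = -n²/5 + 2*n/5)
o = -378/5 (o = 6*((⅕)*9*(2 - 1*9)) = 6*((⅕)*9*(2 - 9)) = 6*((⅕)*9*(-7)) = 6*(-63/5) = -378/5 ≈ -75.600)
V - o = 181 - 1*(-378/5) = 181 + 378/5 = 1283/5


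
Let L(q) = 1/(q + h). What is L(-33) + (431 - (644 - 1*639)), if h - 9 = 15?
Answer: 3833/9 ≈ 425.89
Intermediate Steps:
h = 24 (h = 9 + 15 = 24)
L(q) = 1/(24 + q) (L(q) = 1/(q + 24) = 1/(24 + q))
L(-33) + (431 - (644 - 1*639)) = 1/(24 - 33) + (431 - (644 - 1*639)) = 1/(-9) + (431 - (644 - 639)) = -1/9 + (431 - 1*5) = -1/9 + (431 - 5) = -1/9 + 426 = 3833/9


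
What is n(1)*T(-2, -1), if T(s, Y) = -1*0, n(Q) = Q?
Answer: 0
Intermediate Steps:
T(s, Y) = 0
n(1)*T(-2, -1) = 1*0 = 0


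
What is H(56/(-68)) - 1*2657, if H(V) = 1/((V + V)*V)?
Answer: -1041255/392 ≈ -2656.3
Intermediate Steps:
H(V) = 1/(2*V²) (H(V) = 1/(((2*V))*V) = (1/(2*V))/V = 1/(2*V²))
H(56/(-68)) - 1*2657 = 1/(2*(56/(-68))²) - 1*2657 = 1/(2*(56*(-1/68))²) - 2657 = 1/(2*(-14/17)²) - 2657 = (½)*(289/196) - 2657 = 289/392 - 2657 = -1041255/392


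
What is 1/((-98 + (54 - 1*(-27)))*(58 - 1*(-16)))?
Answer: -1/1258 ≈ -0.00079491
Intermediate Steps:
1/((-98 + (54 - 1*(-27)))*(58 - 1*(-16))) = 1/((-98 + (54 + 27))*(58 + 16)) = 1/((-98 + 81)*74) = 1/(-17*74) = 1/(-1258) = -1/1258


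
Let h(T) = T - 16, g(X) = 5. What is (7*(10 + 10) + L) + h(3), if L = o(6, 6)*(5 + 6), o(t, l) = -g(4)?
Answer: 72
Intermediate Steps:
o(t, l) = -5 (o(t, l) = -1*5 = -5)
h(T) = -16 + T
L = -55 (L = -5*(5 + 6) = -5*11 = -55)
(7*(10 + 10) + L) + h(3) = (7*(10 + 10) - 55) + (-16 + 3) = (7*20 - 55) - 13 = (140 - 55) - 13 = 85 - 13 = 72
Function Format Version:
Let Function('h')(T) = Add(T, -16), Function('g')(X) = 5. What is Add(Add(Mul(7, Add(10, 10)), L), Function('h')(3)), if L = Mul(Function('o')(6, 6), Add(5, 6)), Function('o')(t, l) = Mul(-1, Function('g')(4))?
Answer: 72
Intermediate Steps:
Function('o')(t, l) = -5 (Function('o')(t, l) = Mul(-1, 5) = -5)
Function('h')(T) = Add(-16, T)
L = -55 (L = Mul(-5, Add(5, 6)) = Mul(-5, 11) = -55)
Add(Add(Mul(7, Add(10, 10)), L), Function('h')(3)) = Add(Add(Mul(7, Add(10, 10)), -55), Add(-16, 3)) = Add(Add(Mul(7, 20), -55), -13) = Add(Add(140, -55), -13) = Add(85, -13) = 72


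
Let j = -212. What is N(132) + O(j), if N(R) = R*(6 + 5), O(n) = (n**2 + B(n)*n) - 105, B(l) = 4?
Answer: 45443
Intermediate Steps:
O(n) = -105 + n**2 + 4*n (O(n) = (n**2 + 4*n) - 105 = -105 + n**2 + 4*n)
N(R) = 11*R (N(R) = R*11 = 11*R)
N(132) + O(j) = 11*132 + (-105 + (-212)**2 + 4*(-212)) = 1452 + (-105 + 44944 - 848) = 1452 + 43991 = 45443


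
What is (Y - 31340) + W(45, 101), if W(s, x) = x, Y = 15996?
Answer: -15243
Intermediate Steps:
(Y - 31340) + W(45, 101) = (15996 - 31340) + 101 = -15344 + 101 = -15243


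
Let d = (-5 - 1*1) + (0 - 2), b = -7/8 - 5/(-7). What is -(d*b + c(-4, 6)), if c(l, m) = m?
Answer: -51/7 ≈ -7.2857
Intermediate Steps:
b = -9/56 (b = -7*⅛ - 5*(-⅐) = -7/8 + 5/7 = -9/56 ≈ -0.16071)
d = -8 (d = (-5 - 1) - 2 = -6 - 2 = -8)
-(d*b + c(-4, 6)) = -(-8*(-9/56) + 6) = -(9/7 + 6) = -1*51/7 = -51/7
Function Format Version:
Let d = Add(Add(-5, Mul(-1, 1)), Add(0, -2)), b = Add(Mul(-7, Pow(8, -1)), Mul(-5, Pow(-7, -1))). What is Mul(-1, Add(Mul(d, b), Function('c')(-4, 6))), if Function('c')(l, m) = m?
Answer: Rational(-51, 7) ≈ -7.2857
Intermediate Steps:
b = Rational(-9, 56) (b = Add(Mul(-7, Rational(1, 8)), Mul(-5, Rational(-1, 7))) = Add(Rational(-7, 8), Rational(5, 7)) = Rational(-9, 56) ≈ -0.16071)
d = -8 (d = Add(Add(-5, -1), -2) = Add(-6, -2) = -8)
Mul(-1, Add(Mul(d, b), Function('c')(-4, 6))) = Mul(-1, Add(Mul(-8, Rational(-9, 56)), 6)) = Mul(-1, Add(Rational(9, 7), 6)) = Mul(-1, Rational(51, 7)) = Rational(-51, 7)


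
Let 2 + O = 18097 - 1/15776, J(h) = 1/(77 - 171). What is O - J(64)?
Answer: 13416943681/741472 ≈ 18095.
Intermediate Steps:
J(h) = -1/94 (J(h) = 1/(-94) = -1/94)
O = 285466719/15776 (O = -2 + (18097 - 1/15776) = -2 + 285498271/15776 = 285466719/15776 ≈ 18095.)
O - J(64) = 285466719/15776 - 1*(-1/94) = 285466719/15776 + 1/94 = 13416943681/741472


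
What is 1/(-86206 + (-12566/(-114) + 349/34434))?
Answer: -654246/56327807771 ≈ -1.1615e-5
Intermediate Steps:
1/(-86206 + (-12566/(-114) + 349/34434)) = 1/(-86206 + (-12566*(-1/114) + 349*(1/34434))) = 1/(-86206 + (6283/57 + 349/34434)) = 1/(-86206 + 72122905/654246) = 1/(-56327807771/654246) = -654246/56327807771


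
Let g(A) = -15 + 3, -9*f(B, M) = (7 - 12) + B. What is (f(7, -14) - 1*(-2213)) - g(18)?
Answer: 20023/9 ≈ 2224.8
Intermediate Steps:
f(B, M) = 5/9 - B/9 (f(B, M) = -((7 - 12) + B)/9 = -(-5 + B)/9 = 5/9 - B/9)
g(A) = -12
(f(7, -14) - 1*(-2213)) - g(18) = ((5/9 - ⅑*7) - 1*(-2213)) - 1*(-12) = ((5/9 - 7/9) + 2213) + 12 = (-2/9 + 2213) + 12 = 19915/9 + 12 = 20023/9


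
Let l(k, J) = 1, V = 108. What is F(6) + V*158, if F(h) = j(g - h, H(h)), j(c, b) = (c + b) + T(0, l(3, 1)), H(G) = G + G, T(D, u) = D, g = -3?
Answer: 17067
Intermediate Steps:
H(G) = 2*G
j(c, b) = b + c (j(c, b) = (c + b) + 0 = (b + c) + 0 = b + c)
F(h) = -3 + h (F(h) = 2*h + (-3 - h) = -3 + h)
F(6) + V*158 = (-3 + 6) + 108*158 = 3 + 17064 = 17067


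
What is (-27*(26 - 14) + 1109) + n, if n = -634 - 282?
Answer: -131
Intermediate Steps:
n = -916
(-27*(26 - 14) + 1109) + n = (-27*(26 - 14) + 1109) - 916 = (-27*12 + 1109) - 916 = (-324 + 1109) - 916 = 785 - 916 = -131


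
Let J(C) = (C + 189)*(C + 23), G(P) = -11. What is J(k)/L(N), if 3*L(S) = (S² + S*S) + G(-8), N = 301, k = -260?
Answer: 16827/60397 ≈ 0.27861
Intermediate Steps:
J(C) = (23 + C)*(189 + C) (J(C) = (189 + C)*(23 + C) = (23 + C)*(189 + C))
L(S) = -11/3 + 2*S²/3 (L(S) = ((S² + S*S) - 11)/3 = ((S² + S²) - 11)/3 = (2*S² - 11)/3 = (-11 + 2*S²)/3 = -11/3 + 2*S²/3)
J(k)/L(N) = (4347 + (-260)² + 212*(-260))/(-11/3 + (⅔)*301²) = (4347 + 67600 - 55120)/(-11/3 + (⅔)*90601) = 16827/(-11/3 + 181202/3) = 16827/60397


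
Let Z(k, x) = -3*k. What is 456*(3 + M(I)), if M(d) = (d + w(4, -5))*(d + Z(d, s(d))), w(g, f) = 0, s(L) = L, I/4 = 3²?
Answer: -1180584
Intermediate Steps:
I = 36 (I = 4*3² = 4*9 = 36)
M(d) = -2*d² (M(d) = (d + 0)*(d - 3*d) = d*(-2*d) = -2*d²)
456*(3 + M(I)) = 456*(3 - 2*36²) = 456*(3 - 2*1296) = 456*(3 - 2592) = 456*(-2589) = -1180584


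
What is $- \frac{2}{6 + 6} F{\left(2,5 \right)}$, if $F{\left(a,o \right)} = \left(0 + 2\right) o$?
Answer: $- \frac{5}{3} \approx -1.6667$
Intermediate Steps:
$F{\left(a,o \right)} = 2 o$
$- \frac{2}{6 + 6} F{\left(2,5 \right)} = - \frac{2}{6 + 6} \cdot 2 \cdot 5 = - \frac{2}{12} \cdot 10 = \left(-2\right) \frac{1}{12} \cdot 10 = \left(- \frac{1}{6}\right) 10 = - \frac{5}{3}$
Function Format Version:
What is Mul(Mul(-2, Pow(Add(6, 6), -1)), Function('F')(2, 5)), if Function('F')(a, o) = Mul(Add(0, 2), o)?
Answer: Rational(-5, 3) ≈ -1.6667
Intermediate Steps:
Function('F')(a, o) = Mul(2, o)
Mul(Mul(-2, Pow(Add(6, 6), -1)), Function('F')(2, 5)) = Mul(Mul(-2, Pow(Add(6, 6), -1)), Mul(2, 5)) = Mul(Mul(-2, Pow(12, -1)), 10) = Mul(Mul(-2, Rational(1, 12)), 10) = Mul(Rational(-1, 6), 10) = Rational(-5, 3)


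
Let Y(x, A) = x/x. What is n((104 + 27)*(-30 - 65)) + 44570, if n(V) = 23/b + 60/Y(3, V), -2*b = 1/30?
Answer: 43250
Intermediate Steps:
b = -1/60 (b = -1/2/30 = -1/2*1/30 = -1/60 ≈ -0.016667)
Y(x, A) = 1
n(V) = -1320 (n(V) = 23/(-1/60) + 60/1 = 23*(-60) + 60*1 = -1380 + 60 = -1320)
n((104 + 27)*(-30 - 65)) + 44570 = -1320 + 44570 = 43250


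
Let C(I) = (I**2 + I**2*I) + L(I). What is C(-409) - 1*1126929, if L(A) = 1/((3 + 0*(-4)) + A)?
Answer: -28167296263/406 ≈ -6.9378e+7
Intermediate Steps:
L(A) = 1/(3 + A) (L(A) = 1/((3 + 0) + A) = 1/(3 + A))
C(I) = I**2 + I**3 + 1/(3 + I) (C(I) = (I**2 + I**2*I) + 1/(3 + I) = (I**2 + I**3) + 1/(3 + I) = I**2 + I**3 + 1/(3 + I))
C(-409) - 1*1126929 = (1 + (-409)**2*(1 - 409)*(3 - 409))/(3 - 409) - 1*1126929 = (1 + 167281*(-408)*(-406))/(-406) - 1126929 = -(1 + 27709763088)/406 - 1126929 = -1/406*27709763089 - 1126929 = -27709763089/406 - 1126929 = -28167296263/406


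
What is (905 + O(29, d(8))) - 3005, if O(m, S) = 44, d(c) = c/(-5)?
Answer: -2056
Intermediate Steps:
d(c) = -c/5 (d(c) = c*(-⅕) = -c/5)
(905 + O(29, d(8))) - 3005 = (905 + 44) - 3005 = 949 - 3005 = -2056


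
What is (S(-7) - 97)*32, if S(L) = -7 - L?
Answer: -3104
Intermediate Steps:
(S(-7) - 97)*32 = ((-7 - 1*(-7)) - 97)*32 = ((-7 + 7) - 97)*32 = (0 - 97)*32 = -97*32 = -3104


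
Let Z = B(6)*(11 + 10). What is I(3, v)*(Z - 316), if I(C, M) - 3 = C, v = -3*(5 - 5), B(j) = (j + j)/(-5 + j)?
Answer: -384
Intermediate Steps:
B(j) = 2*j/(-5 + j) (B(j) = (2*j)/(-5 + j) = 2*j/(-5 + j))
v = 0 (v = -3*0 = 0)
I(C, M) = 3 + C
Z = 252 (Z = (2*6/(-5 + 6))*(11 + 10) = (2*6/1)*21 = (2*6*1)*21 = 12*21 = 252)
I(3, v)*(Z - 316) = (3 + 3)*(252 - 316) = 6*(-64) = -384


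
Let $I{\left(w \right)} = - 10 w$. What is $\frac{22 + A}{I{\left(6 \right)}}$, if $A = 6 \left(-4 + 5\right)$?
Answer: $- \frac{7}{15} \approx -0.46667$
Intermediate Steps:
$A = 6$ ($A = 6 \cdot 1 = 6$)
$\frac{22 + A}{I{\left(6 \right)}} = \frac{22 + 6}{\left(-10\right) 6} = \frac{28}{-60} = 28 \left(- \frac{1}{60}\right) = - \frac{7}{15}$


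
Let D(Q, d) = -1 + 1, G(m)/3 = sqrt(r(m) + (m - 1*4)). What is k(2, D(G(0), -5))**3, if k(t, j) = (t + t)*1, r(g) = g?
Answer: 64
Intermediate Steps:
G(m) = 3*sqrt(-4 + 2*m) (G(m) = 3*sqrt(m + (m - 1*4)) = 3*sqrt(m + (m - 4)) = 3*sqrt(m + (-4 + m)) = 3*sqrt(-4 + 2*m))
D(Q, d) = 0
k(t, j) = 2*t (k(t, j) = (2*t)*1 = 2*t)
k(2, D(G(0), -5))**3 = (2*2)**3 = 4**3 = 64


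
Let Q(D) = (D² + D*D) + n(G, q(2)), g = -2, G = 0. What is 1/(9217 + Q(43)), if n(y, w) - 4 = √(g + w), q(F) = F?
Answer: 1/12919 ≈ 7.7405e-5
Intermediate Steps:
n(y, w) = 4 + √(-2 + w)
Q(D) = 4 + 2*D² (Q(D) = (D² + D*D) + (4 + √(-2 + 2)) = (D² + D²) + (4 + √0) = 2*D² + (4 + 0) = 2*D² + 4 = 4 + 2*D²)
1/(9217 + Q(43)) = 1/(9217 + (4 + 2*43²)) = 1/(9217 + (4 + 2*1849)) = 1/(9217 + (4 + 3698)) = 1/(9217 + 3702) = 1/12919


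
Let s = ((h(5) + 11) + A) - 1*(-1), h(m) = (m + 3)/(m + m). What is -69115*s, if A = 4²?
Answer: -1990512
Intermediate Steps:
A = 16
h(m) = (3 + m)/(2*m) (h(m) = (3 + m)/((2*m)) = (3 + m)*(1/(2*m)) = (3 + m)/(2*m))
s = 144/5 (s = (((½)*(3 + 5)/5 + 11) + 16) - 1*(-1) = (((½)*(⅕)*8 + 11) + 16) + 1 = ((⅘ + 11) + 16) + 1 = (59/5 + 16) + 1 = 139/5 + 1 = 144/5 ≈ 28.800)
-69115*s = -69115*144/5 = -1990512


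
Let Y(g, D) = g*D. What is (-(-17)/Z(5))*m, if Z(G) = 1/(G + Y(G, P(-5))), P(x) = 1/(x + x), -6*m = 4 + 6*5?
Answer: -867/2 ≈ -433.50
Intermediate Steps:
m = -17/3 (m = -(4 + 6*5)/6 = -(4 + 30)/6 = -1/6*34 = -17/3 ≈ -5.6667)
P(x) = 1/(2*x)
Y(g, D) = D*g
Z(G) = 10/(9*G) (Z(G) = 1/(G + ((1/2)/(-5))*G) = 1/(G + ((1/2)*(-1/5))*G) = 1/(G - G/10) = 1/(9*G/10) = 10/(9*G))
(-(-17)/Z(5))*m = -(-17)/((10/9)/5)*(-17/3) = -(-17)/((10/9)*(1/5))*(-17/3) = -(-17)/2/9*(-17/3) = -(-17)*9/2*(-17/3) = -17*(-9/2)*(-17/3) = (153/2)*(-17/3) = -867/2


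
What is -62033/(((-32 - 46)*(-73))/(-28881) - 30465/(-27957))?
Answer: -5565229368429/80074723 ≈ -69501.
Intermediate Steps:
-62033/(((-32 - 46)*(-73))/(-28881) - 30465/(-27957)) = -62033/(-78*(-73)*(-1/28881) - 30465*(-1/27957)) = -62033/(5694*(-1/28881) + 10155/9319) = -62033/(-1898/9627 + 10155/9319) = -62033/80074723/89714013 = -62033*89714013/80074723 = -5565229368429/80074723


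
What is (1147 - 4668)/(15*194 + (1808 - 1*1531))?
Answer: -3521/3187 ≈ -1.1048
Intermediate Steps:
(1147 - 4668)/(15*194 + (1808 - 1*1531)) = -3521/(2910 + (1808 - 1531)) = -3521/(2910 + 277) = -3521/3187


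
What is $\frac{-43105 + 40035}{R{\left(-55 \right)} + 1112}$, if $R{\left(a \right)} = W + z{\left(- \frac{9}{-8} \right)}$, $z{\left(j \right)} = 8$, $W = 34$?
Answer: $- \frac{1535}{577} \approx -2.6603$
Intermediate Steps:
$R{\left(a \right)} = 42$ ($R{\left(a \right)} = 34 + 8 = 42$)
$\frac{-43105 + 40035}{R{\left(-55 \right)} + 1112} = \frac{-43105 + 40035}{42 + 1112} = - \frac{3070}{1154} = \left(-3070\right) \frac{1}{1154} = - \frac{1535}{577}$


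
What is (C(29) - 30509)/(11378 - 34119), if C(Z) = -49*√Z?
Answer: 30509/22741 + 49*√29/22741 ≈ 1.3532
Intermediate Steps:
(C(29) - 30509)/(11378 - 34119) = (-49*√29 - 30509)/(11378 - 34119) = (-30509 - 49*√29)/(-22741) = (-30509 - 49*√29)*(-1/22741) = 30509/22741 + 49*√29/22741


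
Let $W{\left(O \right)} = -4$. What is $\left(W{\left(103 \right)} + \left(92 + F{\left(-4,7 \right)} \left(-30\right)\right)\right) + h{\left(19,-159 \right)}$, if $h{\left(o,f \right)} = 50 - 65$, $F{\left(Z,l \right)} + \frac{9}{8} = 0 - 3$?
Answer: $\frac{787}{4} \approx 196.75$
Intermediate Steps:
$F{\left(Z,l \right)} = - \frac{33}{8}$ ($F{\left(Z,l \right)} = - \frac{9}{8} + \left(0 - 3\right) = - \frac{9}{8} - 3 = - \frac{33}{8}$)
$h{\left(o,f \right)} = -15$
$\left(W{\left(103 \right)} + \left(92 + F{\left(-4,7 \right)} \left(-30\right)\right)\right) + h{\left(19,-159 \right)} = \left(-4 + \left(92 - - \frac{495}{4}\right)\right) - 15 = \left(-4 + \left(92 + \frac{495}{4}\right)\right) - 15 = \left(-4 + \frac{863}{4}\right) - 15 = \frac{847}{4} - 15 = \frac{787}{4}$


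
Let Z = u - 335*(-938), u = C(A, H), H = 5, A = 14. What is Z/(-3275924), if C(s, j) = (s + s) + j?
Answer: -314263/3275924 ≈ -0.095931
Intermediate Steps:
C(s, j) = j + 2*s (C(s, j) = 2*s + j = j + 2*s)
u = 33 (u = 5 + 2*14 = 5 + 28 = 33)
Z = 314263 (Z = 33 - 335*(-938) = 33 + 314230 = 314263)
Z/(-3275924) = 314263/(-3275924) = 314263*(-1/3275924) = -314263/3275924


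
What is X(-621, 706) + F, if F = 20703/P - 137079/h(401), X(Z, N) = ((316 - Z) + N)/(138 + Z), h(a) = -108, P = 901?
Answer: 2243500915/1740732 ≈ 1288.8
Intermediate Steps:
X(Z, N) = (316 + N - Z)/(138 + Z)
F = 4657189/3604 (F = 20703/901 - 137079/(-108) = 20703*(1/901) - 137079*(-1/108) = 20703/901 + 5077/4 = 4657189/3604 ≈ 1292.2)
X(-621, 706) + F = (316 + 706 - 1*(-621))/(138 - 621) + 4657189/3604 = (316 + 706 + 621)/(-483) + 4657189/3604 = -1/483*1643 + 4657189/3604 = -1643/483 + 4657189/3604 = 2243500915/1740732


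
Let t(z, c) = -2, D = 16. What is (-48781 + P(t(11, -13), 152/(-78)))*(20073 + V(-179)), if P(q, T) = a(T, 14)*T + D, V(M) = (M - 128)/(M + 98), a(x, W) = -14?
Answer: -3091071815620/3159 ≈ -9.7850e+8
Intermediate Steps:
V(M) = (-128 + M)/(98 + M)
P(q, T) = 16 - 14*T (P(q, T) = -14*T + 16 = 16 - 14*T)
(-48781 + P(t(11, -13), 152/(-78)))*(20073 + V(-179)) = (-48781 + (16 - 2128/(-78)))*(20073 + (-128 - 179)/(98 - 179)) = (-48781 + (16 - 2128*(-1)/78))*(20073 - 307/(-81)) = (-48781 + (16 - 14*(-76/39)))*(20073 - 1/81*(-307)) = (-48781 + (16 + 1064/39))*(20073 + 307/81) = (-48781 + 1688/39)*(1626220/81) = -1900771/39*1626220/81 = -3091071815620/3159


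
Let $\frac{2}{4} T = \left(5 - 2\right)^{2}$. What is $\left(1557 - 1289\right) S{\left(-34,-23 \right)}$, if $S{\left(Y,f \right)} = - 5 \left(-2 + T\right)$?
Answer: $-21440$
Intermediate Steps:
$T = 18$ ($T = 2 \left(5 - 2\right)^{2} = 2 \cdot 3^{2} = 2 \cdot 9 = 18$)
$S{\left(Y,f \right)} = -80$ ($S{\left(Y,f \right)} = - 5 \left(-2 + 18\right) = \left(-5\right) 16 = -80$)
$\left(1557 - 1289\right) S{\left(-34,-23 \right)} = \left(1557 - 1289\right) \left(-80\right) = 268 \left(-80\right) = -21440$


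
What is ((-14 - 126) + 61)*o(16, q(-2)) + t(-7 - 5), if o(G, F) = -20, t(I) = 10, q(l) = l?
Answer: 1590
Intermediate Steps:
((-14 - 126) + 61)*o(16, q(-2)) + t(-7 - 5) = ((-14 - 126) + 61)*(-20) + 10 = (-140 + 61)*(-20) + 10 = -79*(-20) + 10 = 1580 + 10 = 1590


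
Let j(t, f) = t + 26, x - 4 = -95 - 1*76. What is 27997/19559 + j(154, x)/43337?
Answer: 1216826609/847628383 ≈ 1.4356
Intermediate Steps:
x = -167 (x = 4 + (-95 - 1*76) = 4 + (-95 - 76) = 4 - 171 = -167)
j(t, f) = 26 + t
27997/19559 + j(154, x)/43337 = 27997/19559 + (26 + 154)/43337 = 27997*(1/19559) + 180*(1/43337) = 27997/19559 + 180/43337 = 1216826609/847628383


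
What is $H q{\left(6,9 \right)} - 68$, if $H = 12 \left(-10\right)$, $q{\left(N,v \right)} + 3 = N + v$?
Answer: $-1508$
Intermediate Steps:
$q{\left(N,v \right)} = -3 + N + v$ ($q{\left(N,v \right)} = -3 + \left(N + v\right) = -3 + N + v$)
$H = -120$
$H q{\left(6,9 \right)} - 68 = - 120 \left(-3 + 6 + 9\right) - 68 = \left(-120\right) 12 - 68 = -1440 - 68 = -1508$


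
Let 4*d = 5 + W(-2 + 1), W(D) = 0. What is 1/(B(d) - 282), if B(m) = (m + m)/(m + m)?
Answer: -1/281 ≈ -0.0035587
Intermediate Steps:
d = 5/4 (d = (5 + 0)/4 = (¼)*5 = 5/4 ≈ 1.2500)
B(m) = 1 (B(m) = (2*m)/((2*m)) = (2*m)*(1/(2*m)) = 1)
1/(B(d) - 282) = 1/(1 - 282) = 1/(-281) = -1/281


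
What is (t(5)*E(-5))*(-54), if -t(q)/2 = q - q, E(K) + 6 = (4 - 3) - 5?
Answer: 0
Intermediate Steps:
E(K) = -10 (E(K) = -6 + ((4 - 3) - 5) = -6 + (1 - 5) = -6 - 4 = -10)
t(q) = 0 (t(q) = -2*(q - q) = -2*0 = 0)
(t(5)*E(-5))*(-54) = (0*(-10))*(-54) = 0*(-54) = 0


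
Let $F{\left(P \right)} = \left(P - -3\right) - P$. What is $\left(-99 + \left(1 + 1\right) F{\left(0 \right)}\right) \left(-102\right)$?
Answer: $9486$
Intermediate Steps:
$F{\left(P \right)} = 3$ ($F{\left(P \right)} = \left(P + 3\right) - P = \left(3 + P\right) - P = 3$)
$\left(-99 + \left(1 + 1\right) F{\left(0 \right)}\right) \left(-102\right) = \left(-99 + \left(1 + 1\right) 3\right) \left(-102\right) = \left(-99 + 2 \cdot 3\right) \left(-102\right) = \left(-99 + 6\right) \left(-102\right) = \left(-93\right) \left(-102\right) = 9486$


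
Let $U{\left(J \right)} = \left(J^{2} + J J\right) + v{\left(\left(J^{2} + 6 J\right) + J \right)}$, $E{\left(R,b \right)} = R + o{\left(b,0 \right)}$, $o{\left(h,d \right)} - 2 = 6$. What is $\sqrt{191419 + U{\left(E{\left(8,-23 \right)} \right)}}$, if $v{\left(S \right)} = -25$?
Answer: $11 \sqrt{1586} \approx 438.07$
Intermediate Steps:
$o{\left(h,d \right)} = 8$ ($o{\left(h,d \right)} = 2 + 6 = 8$)
$E{\left(R,b \right)} = 8 + R$ ($E{\left(R,b \right)} = R + 8 = 8 + R$)
$U{\left(J \right)} = -25 + 2 J^{2}$ ($U{\left(J \right)} = \left(J^{2} + J J\right) - 25 = \left(J^{2} + J^{2}\right) - 25 = 2 J^{2} - 25 = -25 + 2 J^{2}$)
$\sqrt{191419 + U{\left(E{\left(8,-23 \right)} \right)}} = \sqrt{191419 - \left(25 - 2 \left(8 + 8\right)^{2}\right)} = \sqrt{191419 - \left(25 - 2 \cdot 16^{2}\right)} = \sqrt{191419 + \left(-25 + 2 \cdot 256\right)} = \sqrt{191419 + \left(-25 + 512\right)} = \sqrt{191419 + 487} = \sqrt{191906} = 11 \sqrt{1586}$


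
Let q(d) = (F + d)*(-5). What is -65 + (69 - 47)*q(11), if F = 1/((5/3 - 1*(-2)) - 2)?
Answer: -1341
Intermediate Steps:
F = ⅗ (F = 1/((5*(⅓) + 2) - 2) = 1/((5/3 + 2) - 2) = 1/(11/3 - 2) = 1/(5/3) = ⅗ ≈ 0.60000)
q(d) = -3 - 5*d (q(d) = (⅗ + d)*(-5) = -3 - 5*d)
-65 + (69 - 47)*q(11) = -65 + (69 - 47)*(-3 - 5*11) = -65 + 22*(-3 - 55) = -65 + 22*(-58) = -65 - 1276 = -1341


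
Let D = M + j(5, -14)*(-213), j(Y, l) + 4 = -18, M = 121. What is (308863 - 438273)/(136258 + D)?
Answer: -25882/28213 ≈ -0.91738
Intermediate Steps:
j(Y, l) = -22 (j(Y, l) = -4 - 18 = -22)
D = 4807 (D = 121 - 22*(-213) = 121 + 4686 = 4807)
(308863 - 438273)/(136258 + D) = (308863 - 438273)/(136258 + 4807) = -129410/141065 = -129410*1/141065 = -25882/28213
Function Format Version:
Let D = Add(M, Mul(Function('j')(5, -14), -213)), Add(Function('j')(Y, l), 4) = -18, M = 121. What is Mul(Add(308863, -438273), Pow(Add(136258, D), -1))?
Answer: Rational(-25882, 28213) ≈ -0.91738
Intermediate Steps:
Function('j')(Y, l) = -22 (Function('j')(Y, l) = Add(-4, -18) = -22)
D = 4807 (D = Add(121, Mul(-22, -213)) = Add(121, 4686) = 4807)
Mul(Add(308863, -438273), Pow(Add(136258, D), -1)) = Mul(Add(308863, -438273), Pow(Add(136258, 4807), -1)) = Mul(-129410, Pow(141065, -1)) = Mul(-129410, Rational(1, 141065)) = Rational(-25882, 28213)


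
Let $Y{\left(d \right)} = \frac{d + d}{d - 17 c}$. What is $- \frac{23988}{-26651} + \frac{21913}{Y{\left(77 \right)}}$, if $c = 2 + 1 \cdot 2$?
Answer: $\frac{5259724419}{4104254} \approx 1281.5$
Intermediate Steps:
$c = 4$ ($c = 2 + 2 = 4$)
$Y{\left(d \right)} = \frac{2 d}{-68 + d}$ ($Y{\left(d \right)} = \frac{d + d}{d - 68} = \frac{2 d}{d - 68} = \frac{2 d}{-68 + d}$)
$- \frac{23988}{-26651} + \frac{21913}{Y{\left(77 \right)}} = - \frac{23988}{-26651} + \frac{21913}{2 \cdot 77 \frac{1}{-68 + 77}} = \left(-23988\right) \left(- \frac{1}{26651}\right) + \frac{21913}{2 \cdot 77 \cdot \frac{1}{9}} = \frac{23988}{26651} + \frac{21913}{2 \cdot 77 \cdot \frac{1}{9}} = \frac{23988}{26651} + \frac{21913}{\frac{154}{9}} = \frac{23988}{26651} + 21913 \cdot \frac{9}{154} = \frac{23988}{26651} + \frac{197217}{154} = \frac{5259724419}{4104254}$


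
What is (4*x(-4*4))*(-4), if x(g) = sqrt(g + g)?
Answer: -64*I*sqrt(2) ≈ -90.51*I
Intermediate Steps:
x(g) = sqrt(2)*sqrt(g) (x(g) = sqrt(2*g) = sqrt(2)*sqrt(g))
(4*x(-4*4))*(-4) = (4*(sqrt(2)*sqrt(-4*4)))*(-4) = (4*(sqrt(2)*sqrt(-16)))*(-4) = (4*(sqrt(2)*(4*I)))*(-4) = (4*(4*I*sqrt(2)))*(-4) = (16*I*sqrt(2))*(-4) = -64*I*sqrt(2)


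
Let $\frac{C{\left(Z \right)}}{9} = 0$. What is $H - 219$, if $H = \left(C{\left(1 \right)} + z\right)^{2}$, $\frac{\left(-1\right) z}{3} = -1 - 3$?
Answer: $-75$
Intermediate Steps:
$C{\left(Z \right)} = 0$ ($C{\left(Z \right)} = 9 \cdot 0 = 0$)
$z = 12$ ($z = - 3 \left(-1 - 3\right) = \left(-3\right) \left(-4\right) = 12$)
$H = 144$ ($H = \left(0 + 12\right)^{2} = 12^{2} = 144$)
$H - 219 = 144 - 219 = -75$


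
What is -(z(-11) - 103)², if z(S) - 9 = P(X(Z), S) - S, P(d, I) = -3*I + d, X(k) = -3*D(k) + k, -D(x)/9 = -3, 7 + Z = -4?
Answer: -20164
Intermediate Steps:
Z = -11 (Z = -7 - 4 = -11)
D(x) = 27 (D(x) = -9*(-3) = 27)
X(k) = -81 + k (X(k) = -3*27 + k = -81 + k)
P(d, I) = d - 3*I
z(S) = -83 - 4*S (z(S) = 9 + (((-81 - 11) - 3*S) - S) = 9 + ((-92 - 3*S) - S) = 9 + (-92 - 4*S) = -83 - 4*S)
-(z(-11) - 103)² = -((-83 - 4*(-11)) - 103)² = -((-83 + 44) - 103)² = -(-39 - 103)² = -1*(-142)² = -1*20164 = -20164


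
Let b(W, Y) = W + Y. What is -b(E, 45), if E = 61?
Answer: -106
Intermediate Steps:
-b(E, 45) = -(61 + 45) = -1*106 = -106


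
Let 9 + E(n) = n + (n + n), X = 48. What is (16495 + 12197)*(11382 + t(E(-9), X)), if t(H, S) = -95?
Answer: 323846604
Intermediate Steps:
E(n) = -9 + 3*n (E(n) = -9 + (n + (n + n)) = -9 + (n + 2*n) = -9 + 3*n)
(16495 + 12197)*(11382 + t(E(-9), X)) = (16495 + 12197)*(11382 - 95) = 28692*11287 = 323846604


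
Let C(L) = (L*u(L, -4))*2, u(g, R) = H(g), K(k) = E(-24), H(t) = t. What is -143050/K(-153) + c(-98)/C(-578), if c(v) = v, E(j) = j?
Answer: 2986919689/501126 ≈ 5960.4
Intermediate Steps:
K(k) = -24
u(g, R) = g
C(L) = 2*L² (C(L) = (L*L)*2 = L²*2 = 2*L²)
-143050/K(-153) + c(-98)/C(-578) = -143050/(-24) - 98/(2*(-578)²) = -143050*(-1/24) - 98/(2*334084) = 71525/12 - 98/668168 = 71525/12 - 98*1/668168 = 71525/12 - 49/334084 = 2986919689/501126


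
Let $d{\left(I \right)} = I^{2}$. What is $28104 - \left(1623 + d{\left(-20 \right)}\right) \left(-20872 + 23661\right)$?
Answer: $-5614043$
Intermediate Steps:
$28104 - \left(1623 + d{\left(-20 \right)}\right) \left(-20872 + 23661\right) = 28104 - \left(1623 + \left(-20\right)^{2}\right) \left(-20872 + 23661\right) = 28104 - \left(1623 + 400\right) 2789 = 28104 - 2023 \cdot 2789 = 28104 - 5642147 = -5614043$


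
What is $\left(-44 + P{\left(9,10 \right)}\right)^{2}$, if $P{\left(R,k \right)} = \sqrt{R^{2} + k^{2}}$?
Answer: $\left(44 - \sqrt{181}\right)^{2} \approx 933.08$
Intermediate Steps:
$\left(-44 + P{\left(9,10 \right)}\right)^{2} = \left(-44 + \sqrt{9^{2} + 10^{2}}\right)^{2} = \left(-44 + \sqrt{81 + 100}\right)^{2} = \left(-44 + \sqrt{181}\right)^{2}$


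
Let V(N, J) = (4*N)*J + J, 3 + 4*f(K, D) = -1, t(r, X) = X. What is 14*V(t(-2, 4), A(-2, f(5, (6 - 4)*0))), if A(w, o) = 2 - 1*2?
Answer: 0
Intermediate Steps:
f(K, D) = -1 (f(K, D) = -¾ + (¼)*(-1) = -¾ - ¼ = -1)
A(w, o) = 0 (A(w, o) = 2 - 2 = 0)
V(N, J) = J + 4*J*N (V(N, J) = 4*J*N + J = J + 4*J*N)
14*V(t(-2, 4), A(-2, f(5, (6 - 4)*0))) = 14*(0*(1 + 4*4)) = 14*(0*(1 + 16)) = 14*(0*17) = 14*0 = 0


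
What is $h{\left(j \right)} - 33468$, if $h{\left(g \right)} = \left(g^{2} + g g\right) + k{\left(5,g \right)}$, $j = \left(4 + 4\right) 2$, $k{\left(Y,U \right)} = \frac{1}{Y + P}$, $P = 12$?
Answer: $- \frac{560251}{17} \approx -32956.0$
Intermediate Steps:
$k{\left(Y,U \right)} = \frac{1}{12 + Y}$ ($k{\left(Y,U \right)} = \frac{1}{Y + 12} = \frac{1}{12 + Y}$)
$j = 16$ ($j = 8 \cdot 2 = 16$)
$h{\left(g \right)} = \frac{1}{17} + 2 g^{2}$ ($h{\left(g \right)} = \left(g^{2} + g g\right) + \frac{1}{12 + 5} = \left(g^{2} + g^{2}\right) + \frac{1}{17} = 2 g^{2} + \frac{1}{17} = \frac{1}{17} + 2 g^{2}$)
$h{\left(j \right)} - 33468 = \left(\frac{1}{17} + 2 \cdot 16^{2}\right) - 33468 = \left(\frac{1}{17} + 2 \cdot 256\right) - 33468 = \left(\frac{1}{17} + 512\right) - 33468 = \frac{8705}{17} - 33468 = - \frac{560251}{17}$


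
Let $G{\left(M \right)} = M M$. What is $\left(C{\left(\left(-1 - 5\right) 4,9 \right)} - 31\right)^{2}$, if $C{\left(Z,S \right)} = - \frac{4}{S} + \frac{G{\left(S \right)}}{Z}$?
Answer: $\frac{6285049}{5184} \approx 1212.4$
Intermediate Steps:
$G{\left(M \right)} = M^{2}$
$C{\left(Z,S \right)} = - \frac{4}{S} + \frac{S^{2}}{Z}$
$\left(C{\left(\left(-1 - 5\right) 4,9 \right)} - 31\right)^{2} = \left(\left(- \frac{4}{9} + \frac{9^{2}}{\left(-1 - 5\right) 4}\right) - 31\right)^{2} = \left(\left(\left(-4\right) \frac{1}{9} + \frac{81}{\left(-6\right) 4}\right) - 31\right)^{2} = \left(\left(- \frac{4}{9} + \frac{81}{-24}\right) - 31\right)^{2} = \left(\left(- \frac{4}{9} + 81 \left(- \frac{1}{24}\right)\right) - 31\right)^{2} = \left(\left(- \frac{4}{9} - \frac{27}{8}\right) - 31\right)^{2} = \left(- \frac{275}{72} - 31\right)^{2} = \left(- \frac{2507}{72}\right)^{2} = \frac{6285049}{5184}$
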